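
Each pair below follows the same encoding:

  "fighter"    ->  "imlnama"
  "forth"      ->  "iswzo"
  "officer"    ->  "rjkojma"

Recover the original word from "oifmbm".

league

The shift increases by 1 at each position, starting from +3: 3, 4, 5, ….
Reversing it on oifmbm: o−3=l, i−4=e, f−5=a, m−6=g, b−7=u, m−8=e.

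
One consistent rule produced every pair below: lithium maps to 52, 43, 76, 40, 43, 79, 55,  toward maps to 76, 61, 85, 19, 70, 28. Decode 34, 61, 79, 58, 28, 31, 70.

founder

l(#12)→52 and i(#9)→43: differences scale by 3, so n = 3·pos + 16. The formula is n = 3×(alphabet index, a=1) + 16.
Undoing it on 34, 61, 79, 58, 28, 31, 70: 34→(34−16)÷3=6=f, 61→(61−16)÷3=15=o, 79→(79−16)÷3=21=u, 58→(58−16)÷3=14=n, 28→(28−16)÷3=4=d, 31→(31−16)÷3=5=e, 70→(70−16)÷3=18=r.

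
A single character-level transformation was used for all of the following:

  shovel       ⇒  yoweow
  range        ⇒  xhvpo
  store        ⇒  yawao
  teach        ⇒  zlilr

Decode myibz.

In shovel: s→y is +6, h→o is +7, o→w is +8, v→e is +9 — the shift increases by 1 each position. Each letter shifts forward by (position + 6), i.e. 6, 7, 8, … — the shift grows by one for each successive letter.
Decoding myibz: m−6=g, y−7=r, i−8=a, b−9=s, z−10=p.

grasp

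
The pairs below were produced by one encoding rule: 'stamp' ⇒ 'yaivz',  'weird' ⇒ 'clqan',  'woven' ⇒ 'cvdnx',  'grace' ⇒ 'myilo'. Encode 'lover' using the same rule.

rvdnb

In stamp: s→y is +6, t→a is +7, a→i is +8, m→v is +9 — the shift increases by 1 each position. Letter i (0-indexed) is shifted by i+6, so successive shifts are 6, 7, 8, ….
Applying it to lover: l+6=r, o+7=v, v+8=d, e+9=n, r+10=b.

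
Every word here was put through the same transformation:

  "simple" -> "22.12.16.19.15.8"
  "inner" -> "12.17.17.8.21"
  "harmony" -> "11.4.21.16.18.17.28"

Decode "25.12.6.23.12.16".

s is letter #19 and maps to 22: an offset of 3. The number is (letter's place in the alphabet, a=1) + 3.
Undoing it on 25.12.6.23.12.16: 25→(25−3)÷1=22=v, 12→(12−3)÷1=9=i, 6→(6−3)÷1=3=c, 23→(23−3)÷1=20=t, 12→(12−3)÷1=9=i, 16→(16−3)÷1=13=m.

victim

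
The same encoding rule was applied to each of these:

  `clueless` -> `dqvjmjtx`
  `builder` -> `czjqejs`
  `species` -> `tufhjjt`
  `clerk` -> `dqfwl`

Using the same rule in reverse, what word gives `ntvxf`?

Shifts by position in clueless: pos 0: c→d (+1), pos 1: l→q (+5), pos 2: u→v (+1), pos 3: e→j (+5) — repeating every 2. A repeating key of period 2 is used — shifts +1, +5 over and over.
Undoing it on ntvxf: n−1=m, t−5=o, v−1=u, x−5=s, f−1=e.

mouse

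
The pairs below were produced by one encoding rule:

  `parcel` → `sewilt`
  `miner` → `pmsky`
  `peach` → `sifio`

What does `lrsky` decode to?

inner

The shift increases by 1 at each position, starting from +3: 3, 4, 5, ….
Undoing it on lrsky: l−3=i, r−4=n, s−5=n, k−6=e, y−7=r.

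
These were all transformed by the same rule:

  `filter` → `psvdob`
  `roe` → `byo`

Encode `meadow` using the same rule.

woknyg

Each letter is shifted forward by 10 in the alphabet (a Caesar shift of +10).
For meadow: m+10=w, e+10=o, a+10=k, d+10=n, o+10=y, w+10=g.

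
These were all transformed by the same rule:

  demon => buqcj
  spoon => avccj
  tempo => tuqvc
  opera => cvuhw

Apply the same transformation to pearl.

vuwhx

This is an affine cipher: with a=0,…,z=25, each position x becomes (19x+22) mod 26.
On pearl: p(15)→19·15+22≡21=v; e(4)→19·4+22≡20=u; a(0)→19·0+22≡22=w; r(17)→19·17+22≡7=h; l(11)→19·11+22≡23=x (all mod 26).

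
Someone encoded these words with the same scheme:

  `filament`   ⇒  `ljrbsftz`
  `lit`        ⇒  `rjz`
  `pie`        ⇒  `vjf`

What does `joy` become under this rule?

Two shifts are in play — +1 for a/e/i/o/u, +6 for every other letter.
On joy: j(cons)+6=p, o(vowel)+1=p, y(cons)+6=e.

ppe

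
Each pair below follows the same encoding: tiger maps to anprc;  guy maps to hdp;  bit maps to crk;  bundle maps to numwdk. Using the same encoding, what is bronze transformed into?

The word is reversed, then every letter is shifted forward by 9.
Applying it to bronze: reverse → eznorb; then shift: e+9=n, z+9=i, n+9=w, o+9=x, r+9=a, b+9=k.

niwxak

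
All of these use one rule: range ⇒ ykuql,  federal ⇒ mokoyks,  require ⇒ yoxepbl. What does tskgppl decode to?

midwife

Shifts by position in range: pos 0: r→y (+7), pos 1: a→k (+10), pos 2: n→u (+7), pos 3: g→q (+10) — repeating every 2. The shifts repeat in a cycle of length 2: positions 0,1,… shift by +7, +10, then the pattern repeats.
Reversing it on tskgppl: t−7=m, s−10=i, k−7=d, g−10=w, p−7=i, p−10=f, l−7=e.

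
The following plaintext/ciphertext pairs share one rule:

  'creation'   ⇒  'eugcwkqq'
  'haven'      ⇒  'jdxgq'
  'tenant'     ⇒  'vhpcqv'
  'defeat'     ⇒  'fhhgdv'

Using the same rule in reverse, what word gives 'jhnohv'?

helmet

Shifts by position in creation: pos 0: c→e (+2), pos 1: r→u (+3), pos 2: e→g (+2), pos 3: a→c (+2), pos 4: t→w (+3), pos 5: i→k (+2) — repeating every 3. The shifts repeat in a cycle of length 3: positions 0,1,… shift by +2, +3, +2, then the pattern repeats.
Undoing it on jhnohv: j−2=h, h−3=e, n−2=l, o−2=m, h−3=e, v−2=t.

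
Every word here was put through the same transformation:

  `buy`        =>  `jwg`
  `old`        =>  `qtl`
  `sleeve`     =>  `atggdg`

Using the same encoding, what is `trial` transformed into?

bzkct

The shift depends on letter class: consonant b→j is +8, but vowel u→w is +2. Two shifts are in play — +2 for a/e/i/o/u, +8 for every other letter.
Applying it to trial: t(cons)+8=b, r(cons)+8=z, i(vowel)+2=k, a(vowel)+2=c, l(cons)+8=t.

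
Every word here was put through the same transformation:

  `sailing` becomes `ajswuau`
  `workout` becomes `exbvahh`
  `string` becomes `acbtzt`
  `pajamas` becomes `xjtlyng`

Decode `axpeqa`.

soften

The shift increases by 1 at each position, starting from +8: 8, 9, 10, ….
Reversing it on axpeqa: a−8=s, x−9=o, p−10=f, e−11=t, q−12=e, a−13=n.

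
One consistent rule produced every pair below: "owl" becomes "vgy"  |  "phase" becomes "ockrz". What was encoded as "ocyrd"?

The output letters match the input read backwards, each shifted +10: owl reversed is lwo. Two steps: reverse the string, then apply a Caesar shift of +10.
Undoing it on ocyrd: shift back: o−10=e, c−10=s, y−10=o, r−10=h, d−10=t → esoht; then reverse → those.

those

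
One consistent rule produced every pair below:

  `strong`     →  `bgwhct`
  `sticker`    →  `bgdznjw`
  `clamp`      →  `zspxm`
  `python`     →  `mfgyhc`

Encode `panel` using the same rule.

mpcjs

s(18)→b(1) and t(19)→g(6) fit y≡5x+15 (mod 26); the inverse of 5 mod 26 is 21. Each letter's alphabet position (a=0..z=25) is mapped through 5·x+15 mod 26 — an affine cipher.
For panel: p(15)→5·15+15≡12=m; a(0)→5·0+15≡15=p; n(13)→5·13+15≡2=c; e(4)→5·4+15≡9=j; l(11)→5·11+15≡18=s (all mod 26).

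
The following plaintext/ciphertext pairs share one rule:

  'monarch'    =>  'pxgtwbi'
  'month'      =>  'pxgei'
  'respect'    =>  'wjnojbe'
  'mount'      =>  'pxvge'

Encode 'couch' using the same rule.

bxvbi

m(12)→p(15) and o(14)→x(23) fit y≡17x+19 (mod 26); the inverse of 17 mod 26 is 23. This is an affine cipher: with a=0,…,z=25, each position x becomes (17x+19) mod 26.
On couch: c(2)→17·2+19≡1=b; o(14)→17·14+19≡23=x; u(20)→17·20+19≡21=v; c(2)→17·2+19≡1=b; h(7)→17·7+19≡8=i (all mod 26).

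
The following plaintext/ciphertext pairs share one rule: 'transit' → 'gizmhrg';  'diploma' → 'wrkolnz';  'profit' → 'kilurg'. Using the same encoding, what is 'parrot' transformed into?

Each letter's alphabet position (a=0..z=25) is mapped through 25·x+25 mod 26 — an affine cipher.
For parrot: p(15)→25·15+25≡10=k; a(0)→25·0+25≡25=z; r(17)→25·17+25≡8=i; r(17)→25·17+25≡8=i; o(14)→25·14+25≡11=l; t(19)→25·19+25≡6=g (all mod 26).

kziilg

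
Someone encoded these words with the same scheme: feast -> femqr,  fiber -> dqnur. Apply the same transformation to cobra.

mdnao

The output letters match the input read backwards, each shifted +12: feast reversed is tsaef. Read the word backwards and shift each letter +12.
On cobra: reverse → arboc; then shift: a+12=m, r+12=d, b+12=n, o+12=a, c+12=o.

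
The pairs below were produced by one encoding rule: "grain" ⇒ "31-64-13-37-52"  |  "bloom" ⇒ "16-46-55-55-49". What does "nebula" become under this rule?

g(#7)→31 and r(#18)→64: differences scale by 3, so n = 3·pos + 10. With a=1..z=26, the number is 3·pos + 10.
On nebula: n=14→52, e=5→25, b=2→16, u=21→73, l=12→46, a=1→13.

52-25-16-73-46-13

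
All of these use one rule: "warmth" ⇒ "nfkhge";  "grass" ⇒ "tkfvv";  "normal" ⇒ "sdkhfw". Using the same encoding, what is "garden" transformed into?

tfkmxs

Treating letters as 0–25, the rule is x ↦ 11x + 5 (mod 26).
On garden: g(6)→11·6+5≡19=t; a(0)→11·0+5≡5=f; r(17)→11·17+5≡10=k; d(3)→11·3+5≡12=m; e(4)→11·4+5≡23=x; n(13)→11·13+5≡18=s (all mod 26).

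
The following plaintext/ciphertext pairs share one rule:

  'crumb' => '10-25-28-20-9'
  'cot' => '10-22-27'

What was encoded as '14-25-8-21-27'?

grant

c is letter #3 and maps to 10: an offset of 7. Letters become their 1-based position plus 7 (so a→8, b→9, …).
Reversing it on 14-25-8-21-27: 14→(14−7)÷1=7=g, 25→(25−7)÷1=18=r, 8→(8−7)÷1=1=a, 21→(21−7)÷1=14=n, 27→(27−7)÷1=20=t.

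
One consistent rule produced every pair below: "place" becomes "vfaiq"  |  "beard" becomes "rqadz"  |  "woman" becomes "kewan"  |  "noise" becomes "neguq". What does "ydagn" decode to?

Each letter's alphabet position (a=0..z=25) is mapped through 17·x+0 mod 26 — an affine cipher.
Reversing it on ydagn: y(24)→23·(24−0)≡6=g; d(3)→23·(3−0)≡17=r; a(0)→23·(0−0)≡0=a; g(6)→23·(6−0)≡8=i; n(13)→23·(13−0)≡13=n (all mod 26).

grain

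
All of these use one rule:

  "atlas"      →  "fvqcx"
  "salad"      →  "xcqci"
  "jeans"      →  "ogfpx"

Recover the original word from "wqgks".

robin

Shifts by position in atlas: pos 0: a→f (+5), pos 1: t→v (+2), pos 2: l→q (+5), pos 3: a→c (+2) — repeating every 2. The shifts repeat in a cycle of length 2: positions 0,1,… shift by +5, +2, then the pattern repeats.
Undoing it on wqgks: w−5=r, q−2=o, g−5=b, k−2=i, s−5=n.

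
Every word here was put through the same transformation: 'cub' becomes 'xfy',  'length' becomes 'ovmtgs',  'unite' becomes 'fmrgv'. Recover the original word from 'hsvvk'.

sheep

Each pair mirrors across the alphabet (c↔x, u↔f, b↔y): positions sum to 25. Each letter is replaced by its mirror in the alphabet: a↔z, b↔y, c↔x, and so on (the Atbash cipher).
Decoding hsvvk: h↔s, s↔h, v↔e, v↔e, k↔p.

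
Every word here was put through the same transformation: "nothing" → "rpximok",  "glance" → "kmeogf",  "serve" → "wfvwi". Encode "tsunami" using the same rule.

xtyoenm

Shifts by position in nothing: pos 0: n→r (+4), pos 1: o→p (+1), pos 2: t→x (+4), pos 3: h→i (+1) — repeating every 2. It's a Vigenère-style cipher with numeric key [4,1]: position i shifts by key[i mod 2].
On tsunami: t+4=x, s+1=t, u+4=y, n+1=o, a+4=e, m+1=n, i+4=m.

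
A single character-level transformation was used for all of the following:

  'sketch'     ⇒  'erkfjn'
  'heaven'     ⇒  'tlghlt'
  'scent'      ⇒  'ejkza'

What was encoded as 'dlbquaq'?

revenue

Shifts by position in sketch: pos 0: s→e (+12), pos 1: k→r (+7), pos 2: e→k (+6), pos 3: t→f (+12), pos 4: c→j (+7), pos 5: h→n (+6) — repeating every 3. A repeating key of period 3 is used — shifts +12, +7, +6 over and over.
Reversing it on dlbquaq: d−12=r, l−7=e, b−6=v, q−12=e, u−7=n, a−6=u, q−12=e.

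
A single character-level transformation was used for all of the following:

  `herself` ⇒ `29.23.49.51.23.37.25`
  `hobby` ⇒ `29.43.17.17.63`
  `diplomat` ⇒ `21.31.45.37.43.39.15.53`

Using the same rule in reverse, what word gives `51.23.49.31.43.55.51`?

The formula is n = 2×(alphabet index, a=1) + 13.
Decoding 51.23.49.31.43.55.51: 51→(51−13)÷2=19=s, 23→(23−13)÷2=5=e, 49→(49−13)÷2=18=r, 31→(31−13)÷2=9=i, 43→(43−13)÷2=15=o, 55→(55−13)÷2=21=u, 51→(51−13)÷2=19=s.

serious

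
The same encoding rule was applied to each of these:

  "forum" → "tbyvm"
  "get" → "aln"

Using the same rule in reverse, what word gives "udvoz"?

The output letters match the input read backwards, each shifted +7: forum reversed is murof. Two steps: reverse the string, then apply a Caesar shift of +7.
Reversing it on udvoz: shift back: u−7=n, d−7=w, v−7=o, o−7=h, z−7=s → nwohs; then reverse → shown.

shown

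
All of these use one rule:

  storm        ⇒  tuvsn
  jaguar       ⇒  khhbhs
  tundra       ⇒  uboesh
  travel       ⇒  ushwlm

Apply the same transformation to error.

The shift depends on letter class: consonant s→t is +1, but vowel o→v is +7. The rule splits by letter class: vowels +7, consonants +1.
For error: e(vowel)+7=l, r(cons)+1=s, r(cons)+1=s, o(vowel)+7=v, r(cons)+1=s.

lssvs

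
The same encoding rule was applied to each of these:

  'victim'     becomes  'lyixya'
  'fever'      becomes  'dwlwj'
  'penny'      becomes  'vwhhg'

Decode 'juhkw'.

range

This is an affine cipher: with a=0,…,z=25, each position x becomes (7x+20) mod 26.
Undoing it on juhkw: j(9)→15·(9−20)≡17=r; u(20)→15·(20−20)≡0=a; h(7)→15·(7−20)≡13=n; k(10)→15·(10−20)≡6=g; w(22)→15·(22−20)≡4=e (all mod 26).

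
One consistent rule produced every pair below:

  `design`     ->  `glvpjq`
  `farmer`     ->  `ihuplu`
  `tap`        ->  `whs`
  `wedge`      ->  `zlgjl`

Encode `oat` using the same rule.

The shift depends on letter class: consonant d→g is +3, but vowel e→l is +7. Vowels shift forward by 7 and consonants shift forward by 3.
For oat: o(vowel)+7=v, a(vowel)+7=h, t(cons)+3=w.

vhw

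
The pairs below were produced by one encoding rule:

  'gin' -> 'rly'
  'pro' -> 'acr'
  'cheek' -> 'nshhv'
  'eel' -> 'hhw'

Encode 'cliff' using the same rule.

The shift depends on letter class: consonant g→r is +11, but vowel i→l is +3. The rule splits by letter class: vowels +3, consonants +11.
On cliff: c(cons)+11=n, l(cons)+11=w, i(vowel)+3=l, f(cons)+11=q, f(cons)+11=q.

nwlqq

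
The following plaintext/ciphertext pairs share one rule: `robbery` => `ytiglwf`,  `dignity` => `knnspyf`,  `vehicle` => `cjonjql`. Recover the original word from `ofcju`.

It's a Vigenère-style cipher with numeric key [7,5]: position i shifts by key[i mod 2].
Reversing it on ofcju: o−7=h, f−5=a, c−7=v, j−5=e, u−7=n.

haven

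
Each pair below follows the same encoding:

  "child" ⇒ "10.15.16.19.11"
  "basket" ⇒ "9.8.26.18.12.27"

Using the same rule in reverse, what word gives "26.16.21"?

c is letter #3 and maps to 10: an offset of 7. Each letter is replaced by its alphabet position (a=1..z=26) + 7.
Reversing it on 26.16.21: 26→(26−7)÷1=19=s, 16→(16−7)÷1=9=i, 21→(21−7)÷1=14=n.

sin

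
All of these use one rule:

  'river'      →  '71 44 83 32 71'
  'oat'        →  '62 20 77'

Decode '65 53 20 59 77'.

Each letter becomes 3×(its alphabet position, a=1..z=26) + 17.
Decoding 65 53 20 59 77: 65→(65−17)÷3=16=p, 53→(53−17)÷3=12=l, 20→(20−17)÷3=1=a, 59→(59−17)÷3=14=n, 77→(77−17)÷3=20=t.

plant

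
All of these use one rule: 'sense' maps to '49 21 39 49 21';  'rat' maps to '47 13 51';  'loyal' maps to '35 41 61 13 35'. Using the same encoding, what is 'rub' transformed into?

s(#19)→49 and e(#5)→21: differences scale by 2, so n = 2·pos + 11. Each letter becomes 2×(its alphabet position, a=1..z=26) + 11.
Applying it to rub: r=18→47, u=21→53, b=2→15.

47 53 15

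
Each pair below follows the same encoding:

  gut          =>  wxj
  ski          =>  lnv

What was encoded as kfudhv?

The word is reversed, then every letter is shifted forward by 3.
Decoding kfudhv: shift back: k−3=h, f−3=c, u−3=r, d−3=a, h−3=e, v−3=s → hcraes; then reverse → search.

search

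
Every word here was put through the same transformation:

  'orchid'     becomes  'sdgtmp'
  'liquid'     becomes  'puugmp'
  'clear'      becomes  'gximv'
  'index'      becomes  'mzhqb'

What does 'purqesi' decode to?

lineage

Shifts by position in orchid: pos 0: o→s (+4), pos 1: r→d (+12), pos 2: c→g (+4), pos 3: h→t (+12) — repeating every 2. It's a Vigenère-style cipher with numeric key [4,12]: position i shifts by key[i mod 2].
Reversing it on purqesi: p−4=l, u−12=i, r−4=n, q−12=e, e−4=a, s−12=g, i−4=e.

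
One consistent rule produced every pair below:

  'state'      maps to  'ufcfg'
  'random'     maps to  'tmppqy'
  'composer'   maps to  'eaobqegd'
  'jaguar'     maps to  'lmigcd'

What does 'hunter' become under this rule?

A repeating key of period 2 is used — shifts +2, +12 over and over.
Applying it to hunter: h+2=j, u+12=g, n+2=p, t+12=f, e+2=g, r+12=d.

jgpfgd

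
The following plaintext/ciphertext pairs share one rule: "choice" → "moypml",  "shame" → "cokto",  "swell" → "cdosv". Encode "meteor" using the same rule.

Shifts by position in choice: pos 0: c→m (+10), pos 1: h→o (+7), pos 2: o→y (+10), pos 3: i→p (+7) — repeating every 2. It's a Vigenère-style cipher with numeric key [10,7]: position i shifts by key[i mod 2].
On meteor: m+10=w, e+7=l, t+10=d, e+7=l, o+10=y, r+7=y.

wldlyy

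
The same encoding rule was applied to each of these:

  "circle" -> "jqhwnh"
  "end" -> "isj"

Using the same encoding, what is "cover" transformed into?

wjath

The output letters match the input read backwards, each shifted +5: circle reversed is elcric. The word is reversed, then every letter is shifted forward by 5.
Applying it to cover: reverse → revoc; then shift: r+5=w, e+5=j, v+5=a, o+5=t, c+5=h.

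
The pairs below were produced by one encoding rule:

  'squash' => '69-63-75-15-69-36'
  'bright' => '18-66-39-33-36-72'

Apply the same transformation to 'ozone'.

s(#19)→69 and q(#17)→63: differences scale by 3, so n = 3·pos + 12. With a=1..z=26, the number is 3·pos + 12.
Applying it to ozone: o=15→57, z=26→90, o=15→57, n=14→54, e=5→27.

57-90-57-54-27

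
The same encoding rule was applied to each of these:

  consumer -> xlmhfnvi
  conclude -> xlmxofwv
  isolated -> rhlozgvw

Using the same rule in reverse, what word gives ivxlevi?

Each pair mirrors across the alphabet (c↔x, o↔l, n↔m): positions sum to 25. Each letter is replaced by its mirror in the alphabet: a↔z, b↔y, c↔x, and so on (the Atbash cipher).
Undoing it on ivxlevi: i↔r, v↔e, x↔c, l↔o, e↔v, v↔e, i↔r.

recover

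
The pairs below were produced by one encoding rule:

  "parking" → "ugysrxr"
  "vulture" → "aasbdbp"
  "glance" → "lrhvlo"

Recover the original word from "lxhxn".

grape

In parking: p→u is +5, a→g is +6, r→y is +7, k→s is +8 — the shift increases by 1 each position. Letter i (0-indexed) is shifted by i+5, so successive shifts are 5, 6, 7, ….
Decoding lxhxn: l−5=g, x−6=r, h−7=a, x−8=p, n−9=e.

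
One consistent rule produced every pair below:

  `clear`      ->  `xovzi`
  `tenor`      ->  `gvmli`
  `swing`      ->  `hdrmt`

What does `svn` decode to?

Each pair mirrors across the alphabet (c↔x, l↔o, e↔v): positions sum to 25. Each letter is replaced by its mirror in the alphabet: a↔z, b↔y, c↔x, and so on (the Atbash cipher).
Reversing it on svn: s↔h, v↔e, n↔m.

hem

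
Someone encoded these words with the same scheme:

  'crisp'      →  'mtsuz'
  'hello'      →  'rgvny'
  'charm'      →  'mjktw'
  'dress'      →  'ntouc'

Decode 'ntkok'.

drama

A repeating key of period 2 is used — shifts +10, +2 over and over.
Decoding ntkok: n−10=d, t−2=r, k−10=a, o−2=m, k−10=a.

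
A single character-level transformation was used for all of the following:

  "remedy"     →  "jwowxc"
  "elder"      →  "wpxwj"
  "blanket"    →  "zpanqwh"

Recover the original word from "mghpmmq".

r(17)→j(9) and e(4)→w(22) fit y≡25x+0 (mod 26); the inverse of 25 mod 26 is 25. Treating letters as 0–25, the rule is x ↦ 25x + 0 (mod 26).
Reversing it on mghpmmq: m(12)→25·(12−0)≡14=o; g(6)→25·(6−0)≡20=u; h(7)→25·(7−0)≡19=t; p(15)→25·(15−0)≡11=l; m(12)→25·(12−0)≡14=o; m(12)→25·(12−0)≡14=o; q(16)→25·(16−0)≡10=k (all mod 26).

outlook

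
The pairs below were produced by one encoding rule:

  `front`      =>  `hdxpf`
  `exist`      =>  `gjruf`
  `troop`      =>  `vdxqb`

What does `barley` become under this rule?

Shifts by position in front: pos 0: f→h (+2), pos 1: r→d (+12), pos 2: o→x (+9), pos 3: n→p (+2), pos 4: t→f (+12) — repeating every 3. The shifts repeat in a cycle of length 3: positions 0,1,… shift by +2, +12, +9, then the pattern repeats.
For barley: b+2=d, a+12=m, r+9=a, l+2=n, e+12=q, y+9=h.

dmanqh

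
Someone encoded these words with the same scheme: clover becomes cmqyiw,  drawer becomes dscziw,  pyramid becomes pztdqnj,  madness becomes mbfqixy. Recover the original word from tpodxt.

In clover: c→c is +0, l→m is +1, o→q is +2, v→y is +3 — the shift increases by 1 each position. Each letter shifts forward by its position index (0, 1, 2, …) — the shift grows by one for each successive letter.
Undoing it on tpodxt: t−0=t, p−1=o, o−2=m, d−3=a, x−4=t, t−5=o.

tomato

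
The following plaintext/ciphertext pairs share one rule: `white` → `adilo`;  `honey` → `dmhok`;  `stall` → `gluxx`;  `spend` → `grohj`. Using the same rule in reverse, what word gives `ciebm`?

micro

Each letter's alphabet position (a=0..z=25) is mapped through 5·x+20 mod 26 — an affine cipher.
Reversing it on ciebm: c(2)→21·(2−20)≡12=m; i(8)→21·(8−20)≡8=i; e(4)→21·(4−20)≡2=c; b(1)→21·(1−20)≡17=r; m(12)→21·(12−20)≡14=o (all mod 26).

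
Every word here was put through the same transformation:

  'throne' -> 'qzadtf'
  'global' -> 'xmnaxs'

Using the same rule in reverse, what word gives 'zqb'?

pen

The output letters match the input read backwards, each shifted +12: throne reversed is enorht. Two steps: reverse the string, then apply a Caesar shift of +12.
Undoing it on zqb: shift back: z−12=n, q−12=e, b−12=p → nep; then reverse → pen.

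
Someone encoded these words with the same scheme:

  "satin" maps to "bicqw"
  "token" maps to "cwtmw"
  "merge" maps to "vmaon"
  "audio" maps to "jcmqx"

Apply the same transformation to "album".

Shifts by position in satin: pos 0: s→b (+9), pos 1: a→i (+8), pos 2: t→c (+9), pos 3: i→q (+8) — repeating every 2. A repeating key of period 2 is used — shifts +9, +8 over and over.
For album: a+9=j, l+8=t, b+9=k, u+8=c, m+9=v.

jtkcv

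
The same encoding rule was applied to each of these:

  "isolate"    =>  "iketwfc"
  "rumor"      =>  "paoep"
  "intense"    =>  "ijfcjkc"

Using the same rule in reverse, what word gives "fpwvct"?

travel

Each letter's alphabet position (a=0..z=25) is mapped through 21·x+22 mod 26 — an affine cipher.
Decoding fpwvct: f(5)→5·(5−22)≡19=t; p(15)→5·(15−22)≡17=r; w(22)→5·(22−22)≡0=a; v(21)→5·(21−22)≡21=v; c(2)→5·(2−22)≡4=e; t(19)→5·(19−22)≡11=l (all mod 26).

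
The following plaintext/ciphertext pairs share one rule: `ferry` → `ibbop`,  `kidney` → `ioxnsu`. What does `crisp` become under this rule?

zcsbm

The output letters match the input read backwards, each shifted +10: ferry reversed is yrref. Two steps: reverse the string, then apply a Caesar shift of +10.
On crisp: reverse → psirc; then shift: p+10=z, s+10=c, i+10=s, r+10=b, c+10=m.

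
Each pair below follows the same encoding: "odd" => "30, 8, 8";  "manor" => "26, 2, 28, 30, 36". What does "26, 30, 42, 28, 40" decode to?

o(#15)→30 and d(#4)→8: differences scale by 2, so n = 2·pos + 0. The formula is n = 2×(alphabet index, a=1).
Undoing it on 26, 30, 42, 28, 40: 26→(26−0)÷2=13=m, 30→(30−0)÷2=15=o, 42→(42−0)÷2=21=u, 28→(28−0)÷2=14=n, 40→(40−0)÷2=20=t.

mount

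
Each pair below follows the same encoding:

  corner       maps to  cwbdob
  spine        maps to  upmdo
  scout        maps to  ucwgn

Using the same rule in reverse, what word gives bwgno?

route

c(2)→c(2) and o(14)→w(22) fit y≡19x+16 (mod 26); the inverse of 19 mod 26 is 11. Treating letters as 0–25, the rule is x ↦ 19x + 16 (mod 26).
Decoding bwgno: b(1)→11·(1−16)≡17=r; w(22)→11·(22−16)≡14=o; g(6)→11·(6−16)≡20=u; n(13)→11·(13−16)≡19=t; o(14)→11·(14−16)≡4=e (all mod 26).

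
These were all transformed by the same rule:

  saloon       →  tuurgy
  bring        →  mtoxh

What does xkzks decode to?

meter

The output letters match the input read backwards, each shifted +6: saloon reversed is noolas. Two steps: reverse the string, then apply a Caesar shift of +6.
Decoding xkzks: shift back: x−6=r, k−6=e, z−6=t, k−6=e, s−6=m → retem; then reverse → meter.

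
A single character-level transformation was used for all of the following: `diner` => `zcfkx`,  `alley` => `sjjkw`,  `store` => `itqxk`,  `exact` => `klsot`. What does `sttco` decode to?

Treating letters as 0–25, the rule is x ↦ 11x + 18 (mod 26).
Reversing it on sttco: s(18)→19·(18−18)≡0=a; t(19)→19·(19−18)≡19=t; t(19)→19·(19−18)≡19=t; c(2)→19·(2−18)≡8=i; o(14)→19·(14−18)≡2=c (all mod 26).

attic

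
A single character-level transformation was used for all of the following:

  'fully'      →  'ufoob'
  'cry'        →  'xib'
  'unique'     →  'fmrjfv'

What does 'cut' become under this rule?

xfg

Each pair mirrors across the alphabet (f↔u, u↔f, l↔o): positions sum to 25. Letters are reflected about the middle of the alphabet (position → 25−position): Atbash.
Applying it to cut: c↔x, u↔f, t↔g.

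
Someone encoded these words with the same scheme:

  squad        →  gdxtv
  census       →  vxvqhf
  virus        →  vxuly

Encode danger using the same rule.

Read the word backwards and shift each letter +3.
For danger: reverse → regnad; then shift: r+3=u, e+3=h, g+3=j, n+3=q, a+3=d, d+3=g.

uhjqdg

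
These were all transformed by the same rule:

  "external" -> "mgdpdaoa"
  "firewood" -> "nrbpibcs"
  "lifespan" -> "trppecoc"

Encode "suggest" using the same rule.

In external: e→m is +8, x→g is +9, t→d is +10, e→p is +11 — the shift increases by 1 each position. Each letter shifts forward by (position + 8), i.e. 8, 9, 10, … — the shift grows by one for each successive letter.
On suggest: s+8=a, u+9=d, g+10=q, g+11=r, e+12=q, s+13=f, t+14=h.

adqrqfh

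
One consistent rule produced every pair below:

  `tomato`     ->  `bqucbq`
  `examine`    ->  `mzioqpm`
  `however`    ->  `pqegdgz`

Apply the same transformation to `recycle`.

A repeating key of period 2 is used — shifts +8, +2 over and over.
Applying it to recycle: r+8=z, e+2=g, c+8=k, y+2=a, c+8=k, l+2=n, e+8=m.

zgkaknm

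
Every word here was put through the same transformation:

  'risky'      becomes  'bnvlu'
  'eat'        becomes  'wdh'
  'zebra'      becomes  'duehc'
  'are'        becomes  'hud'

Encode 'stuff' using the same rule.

iixwv

The output letters match the input read backwards, each shifted +3: risky reversed is yksir. Two steps: reverse the string, then apply a Caesar shift of +3.
On stuff: reverse → ffuts; then shift: f+3=i, f+3=i, u+3=x, t+3=w, s+3=v.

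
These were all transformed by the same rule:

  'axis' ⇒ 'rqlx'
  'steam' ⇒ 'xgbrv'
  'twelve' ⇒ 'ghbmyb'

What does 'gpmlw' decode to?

tulip

a(0)→r(17) and x(23)→q(16) fit y≡9x+17 (mod 26); the inverse of 9 mod 26 is 3. This is an affine cipher: with a=0,…,z=25, each position x becomes (9x+17) mod 26.
Reversing it on gpmlw: g(6)→3·(6−17)≡19=t; p(15)→3·(15−17)≡20=u; m(12)→3·(12−17)≡11=l; l(11)→3·(11−17)≡8=i; w(22)→3·(22−17)≡15=p (all mod 26).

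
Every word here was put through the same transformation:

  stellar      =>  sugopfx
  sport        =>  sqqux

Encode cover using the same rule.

In stellar: s→s is +0, t→u is +1, e→g is +2, l→o is +3 — the shift increases by 1 each position. Letter i (0-indexed) is shifted by i+0, so successive shifts are 0, 1, 2, ….
Applying it to cover: c+0=c, o+1=p, v+2=x, e+3=h, r+4=v.

cpxhv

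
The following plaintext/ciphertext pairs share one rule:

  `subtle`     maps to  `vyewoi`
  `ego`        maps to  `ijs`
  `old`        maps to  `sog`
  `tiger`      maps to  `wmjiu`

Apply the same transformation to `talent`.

The shift depends on letter class: consonant s→v is +3, but vowel u→y is +4. Two shifts are in play — +4 for a/e/i/o/u, +3 for every other letter.
On talent: t(cons)+3=w, a(vowel)+4=e, l(cons)+3=o, e(vowel)+4=i, n(cons)+3=q, t(cons)+3=w.

weoiqw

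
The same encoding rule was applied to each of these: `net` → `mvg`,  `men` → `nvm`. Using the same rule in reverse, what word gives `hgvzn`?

Each pair mirrors across the alphabet (n↔m, e↔v, t↔g): positions sum to 25. Letters are reflected about the middle of the alphabet (position → 25−position): Atbash.
Undoing it on hgvzn: h↔s, g↔t, v↔e, z↔a, n↔m.

steam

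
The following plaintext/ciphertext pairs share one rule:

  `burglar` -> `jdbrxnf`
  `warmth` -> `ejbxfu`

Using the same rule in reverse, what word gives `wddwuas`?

outline

In burglar: b→j is +8, u→d is +9, r→b is +10, g→r is +11 — the shift increases by 1 each position. Each letter shifts forward by (position + 8), i.e. 8, 9, 10, … — the shift grows by one for each successive letter.
Undoing it on wddwuas: w−8=o, d−9=u, d−10=t, w−11=l, u−12=i, a−13=n, s−14=e.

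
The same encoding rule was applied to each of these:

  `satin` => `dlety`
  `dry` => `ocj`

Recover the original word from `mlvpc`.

Compare letters: s→d is +11, a→l is +11, t→e is +11 — a constant shift. Each letter is shifted forward by 11 in the alphabet (a Caesar shift of +11).
Reversing it on mlvpc: m−11=b, l−11=a, v−11=k, p−11=e, c−11=r.

baker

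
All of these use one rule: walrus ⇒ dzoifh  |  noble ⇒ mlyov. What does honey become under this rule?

slmvb

Each pair mirrors across the alphabet (w↔d, a↔z, l↔o): positions sum to 25. Letters are reflected about the middle of the alphabet (position → 25−position): Atbash.
For honey: h↔s, o↔l, n↔m, e↔v, y↔b.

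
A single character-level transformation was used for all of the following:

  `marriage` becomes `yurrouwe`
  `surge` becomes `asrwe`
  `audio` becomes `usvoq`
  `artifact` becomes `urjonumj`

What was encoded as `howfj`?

night

m(12)→y(24) and a(0)→u(20) fit y≡9x+20 (mod 26); the inverse of 9 mod 26 is 3. Treating letters as 0–25, the rule is x ↦ 9x + 20 (mod 26).
Reversing it on howfj: h(7)→3·(7−20)≡13=n; o(14)→3·(14−20)≡8=i; w(22)→3·(22−20)≡6=g; f(5)→3·(5−20)≡7=h; j(9)→3·(9−20)≡19=t (all mod 26).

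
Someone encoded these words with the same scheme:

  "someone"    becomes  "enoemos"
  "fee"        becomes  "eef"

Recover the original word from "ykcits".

It's just the letters in reverse order.
Decoding ykcits: then reverse → sticky.

sticky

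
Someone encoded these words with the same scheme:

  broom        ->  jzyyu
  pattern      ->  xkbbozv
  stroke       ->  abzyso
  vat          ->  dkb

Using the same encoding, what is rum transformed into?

The shift depends on letter class: consonant b→j is +8, but vowel o→y is +10. The rule splits by letter class: vowels +10, consonants +8.
Applying it to rum: r(cons)+8=z, u(vowel)+10=e, m(cons)+8=u.

zeu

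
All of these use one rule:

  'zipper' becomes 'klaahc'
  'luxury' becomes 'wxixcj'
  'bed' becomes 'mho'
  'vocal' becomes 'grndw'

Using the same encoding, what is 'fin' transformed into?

The shift depends on letter class: consonant z→k is +11, but vowel i→l is +3. Vowels shift forward by 3 and consonants shift forward by 11.
On fin: f(cons)+11=q, i(vowel)+3=l, n(cons)+11=y.

qly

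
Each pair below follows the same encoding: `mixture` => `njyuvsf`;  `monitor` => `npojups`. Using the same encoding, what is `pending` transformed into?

It's a constant shift of +1 (ROT1).
For pending: p+1=q, e+1=f, n+1=o, d+1=e, i+1=j, n+1=o, g+1=h.

qfoejoh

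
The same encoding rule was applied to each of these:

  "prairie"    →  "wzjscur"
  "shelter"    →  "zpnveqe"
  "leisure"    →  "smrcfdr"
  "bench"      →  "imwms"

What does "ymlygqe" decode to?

Each letter shifts forward by (position + 7), i.e. 7, 8, 9, … — the shift grows by one for each successive letter.
Reversing it on ymlygqe: y−7=r, m−8=e, l−9=c, y−10=o, g−11=v, q−12=e, e−13=r.

recover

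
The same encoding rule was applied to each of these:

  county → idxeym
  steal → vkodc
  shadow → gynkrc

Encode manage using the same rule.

The output letters match the input read backwards, each shifted +10: county reversed is ytnuoc. Two steps: reverse the string, then apply a Caesar shift of +10.
Applying it to manage: reverse → eganam; then shift: e+10=o, g+10=q, a+10=k, n+10=x, a+10=k, m+10=w.

oqkxkw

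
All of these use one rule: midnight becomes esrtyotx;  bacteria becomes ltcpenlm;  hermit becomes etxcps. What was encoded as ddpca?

The output letters match the input read backwards, each shifted +11: midnight reversed is thgindim. The word is reversed, then every letter is shifted forward by 11.
Decoding ddpca: shift back: d−11=s, d−11=s, p−11=e, c−11=r, a−11=p → sserp; then reverse → press.

press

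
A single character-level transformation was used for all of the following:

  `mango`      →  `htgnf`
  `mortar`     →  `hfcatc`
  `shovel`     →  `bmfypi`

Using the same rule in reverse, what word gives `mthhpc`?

hammer

This is an affine cipher: with a=0,…,z=25, each position x becomes (25x+19) mod 26.
Reversing it on mthhpc: m(12)→25·(12−19)≡7=h; t(19)→25·(19−19)≡0=a; h(7)→25·(7−19)≡12=m; h(7)→25·(7−19)≡12=m; p(15)→25·(15−19)≡4=e; c(2)→25·(2−19)≡17=r (all mod 26).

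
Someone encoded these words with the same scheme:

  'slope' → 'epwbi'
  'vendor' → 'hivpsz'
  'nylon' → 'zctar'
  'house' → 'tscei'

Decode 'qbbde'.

It's a Vigenère-style cipher with numeric key [12,4,8]: position i shifts by key[i mod 3].
Reversing it on qbbde: q−12=e, b−4=x, b−8=t, d−12=r, e−4=a.

extra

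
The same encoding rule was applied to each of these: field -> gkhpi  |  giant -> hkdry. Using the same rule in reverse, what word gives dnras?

Letter i (0-indexed) is shifted by i+1, so successive shifts are 1, 2, 3, ….
Undoing it on dnras: d−1=c, n−2=l, r−3=o, a−4=w, s−5=n.

clown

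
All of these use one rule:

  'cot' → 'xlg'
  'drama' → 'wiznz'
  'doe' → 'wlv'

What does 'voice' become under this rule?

elrxv

Letters are reflected about the middle of the alphabet (position → 25−position): Atbash.
On voice: v↔e, o↔l, i↔r, c↔x, e↔v.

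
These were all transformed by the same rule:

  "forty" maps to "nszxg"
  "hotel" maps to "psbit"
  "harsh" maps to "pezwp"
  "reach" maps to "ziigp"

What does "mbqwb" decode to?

Shifts by position in forty: pos 0: f→n (+8), pos 1: o→s (+4), pos 2: r→z (+8), pos 3: t→x (+4) — repeating every 2. It's a Vigenère-style cipher with numeric key [8,4]: position i shifts by key[i mod 2].
Reversing it on mbqwb: m−8=e, b−4=x, q−8=i, w−4=s, b−8=t.

exist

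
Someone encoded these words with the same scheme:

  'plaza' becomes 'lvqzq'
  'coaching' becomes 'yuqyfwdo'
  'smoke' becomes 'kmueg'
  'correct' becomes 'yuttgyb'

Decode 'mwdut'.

p(15)→l(11) and l(11)→v(21) fit y≡17x+16 (mod 26); the inverse of 17 mod 26 is 23. Each letter's alphabet position (a=0..z=25) is mapped through 17·x+16 mod 26 — an affine cipher.
Decoding mwdut: m(12)→23·(12−16)≡12=m; w(22)→23·(22−16)≡8=i; d(3)→23·(3−16)≡13=n; u(20)→23·(20−16)≡14=o; t(19)→23·(19−16)≡17=r (all mod 26).

minor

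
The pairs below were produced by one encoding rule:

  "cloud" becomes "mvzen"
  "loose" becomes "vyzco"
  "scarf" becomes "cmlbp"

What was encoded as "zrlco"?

phase

Shifts by position in cloud: pos 0: c→m (+10), pos 1: l→v (+10), pos 2: o→z (+11), pos 3: u→e (+10), pos 4: d→n (+10) — repeating every 3. It's a Vigenère-style cipher with numeric key [10,10,11]: position i shifts by key[i mod 3].
Undoing it on zrlco: z−10=p, r−10=h, l−11=a, c−10=s, o−10=e.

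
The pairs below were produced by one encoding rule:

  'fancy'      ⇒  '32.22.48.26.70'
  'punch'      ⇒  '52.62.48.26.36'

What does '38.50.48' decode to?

f(#6)→32 and a(#1)→22: differences scale by 2, so n = 2·pos + 20. Each letter becomes 2×(its alphabet position, a=1..z=26) + 20.
Reversing it on 38.50.48: 38→(38−20)÷2=9=i, 50→(50−20)÷2=15=o, 48→(48−20)÷2=14=n.

ion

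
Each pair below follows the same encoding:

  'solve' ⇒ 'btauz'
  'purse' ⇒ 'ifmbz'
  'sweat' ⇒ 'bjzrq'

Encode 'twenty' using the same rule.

qjzeqn

s(18)→b(1) and o(14)→t(19) fit y≡15x+17 (mod 26); the inverse of 15 mod 26 is 7. Each letter's alphabet position (a=0..z=25) is mapped through 15·x+17 mod 26 — an affine cipher.
For twenty: t(19)→15·19+17≡16=q; w(22)→15·22+17≡9=j; e(4)→15·4+17≡25=z; n(13)→15·13+17≡4=e; t(19)→15·19+17≡16=q; y(24)→15·24+17≡13=n (all mod 26).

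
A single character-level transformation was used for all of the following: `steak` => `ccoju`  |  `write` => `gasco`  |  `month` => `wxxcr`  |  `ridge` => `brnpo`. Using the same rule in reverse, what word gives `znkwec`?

peanut

It's a Vigenère-style cipher with numeric key [10,9]: position i shifts by key[i mod 2].
Reversing it on znkwec: z−10=p, n−9=e, k−10=a, w−9=n, e−10=u, c−9=t.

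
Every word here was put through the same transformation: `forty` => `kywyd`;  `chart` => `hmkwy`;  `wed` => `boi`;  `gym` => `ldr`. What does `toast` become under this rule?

yykxy

The shift depends on letter class: consonant f→k is +5, but vowel o→y is +10. Vowels shift forward by 10 and consonants shift forward by 5.
For toast: t(cons)+5=y, o(vowel)+10=y, a(vowel)+10=k, s(cons)+5=x, t(cons)+5=y.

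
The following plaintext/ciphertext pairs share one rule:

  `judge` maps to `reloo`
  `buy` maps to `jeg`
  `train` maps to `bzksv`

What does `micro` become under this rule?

The shift depends on letter class: consonant j→r is +8, but vowel u→e is +10. Vowels shift forward by 10 and consonants shift forward by 8.
Applying it to micro: m(cons)+8=u, i(vowel)+10=s, c(cons)+8=k, r(cons)+8=z, o(vowel)+10=y.

uskzy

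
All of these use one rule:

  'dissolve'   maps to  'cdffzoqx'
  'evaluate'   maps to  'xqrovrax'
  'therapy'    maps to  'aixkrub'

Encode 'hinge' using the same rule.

idenx

d(3)→c(2) and i(8)→d(3) fit y≡21x+17 (mod 26); the inverse of 21 mod 26 is 5. This is an affine cipher: with a=0,…,z=25, each position x becomes (21x+17) mod 26.
On hinge: h(7)→21·7+17≡8=i; i(8)→21·8+17≡3=d; n(13)→21·13+17≡4=e; g(6)→21·6+17≡13=n; e(4)→21·4+17≡23=x (all mod 26).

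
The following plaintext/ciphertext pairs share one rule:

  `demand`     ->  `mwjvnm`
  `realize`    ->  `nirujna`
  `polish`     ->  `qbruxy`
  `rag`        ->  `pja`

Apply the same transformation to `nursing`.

The output letters match the input read backwards, each shifted +9: demand reversed is dnamed. The word is reversed, then every letter is shifted forward by 9.
On nursing: reverse → gnisrun; then shift: g+9=p, n+9=w, i+9=r, s+9=b, r+9=a, u+9=d, n+9=w.

pwrbadw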